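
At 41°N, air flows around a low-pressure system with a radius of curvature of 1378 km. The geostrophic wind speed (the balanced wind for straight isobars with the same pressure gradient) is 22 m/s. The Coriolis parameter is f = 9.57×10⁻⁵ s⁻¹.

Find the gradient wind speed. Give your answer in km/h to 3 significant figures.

69.1 km/h

Around a low, centrifugal force acts outward with Coriolis, so pressure-gradient force balances both:
(1/ρ)|∂P/∂n| = fV + V²/R  →  V² + fR·V − fR·V_g = 0
With fR = 9.57×10⁻⁵ × 1378×10³ m = 132 m/s:
V = [−fR + √((fR)² + 4 fR V_g)]/2 = [−132 + √(132² + 4×132×22)]/2 = 19.2 m/s
Subgeostrophic (V < V_g = 22 m/s), as expected around a low.
Converting: 19.2 m/s × 3.6 = 69.1 km/h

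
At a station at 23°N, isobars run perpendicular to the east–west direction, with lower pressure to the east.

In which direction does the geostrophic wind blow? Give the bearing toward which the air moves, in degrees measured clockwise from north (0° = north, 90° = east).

180°

The pressure-gradient force points toward the east (bearing 090°).
Geostrophic balance: in the Northern Hemisphere the Coriolis force deflects motion to the right, so the geostrophic wind blows 90° to the right of the pressure-gradient force (low pressure on the left).
Rotating 090° by 90° clockwise gives 180° — the wind blows toward the south.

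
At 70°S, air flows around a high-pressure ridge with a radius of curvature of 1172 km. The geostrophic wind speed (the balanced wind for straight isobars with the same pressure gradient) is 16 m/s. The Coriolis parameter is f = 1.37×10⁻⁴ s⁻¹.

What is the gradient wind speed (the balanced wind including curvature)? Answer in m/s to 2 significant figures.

Around a high, pressure-gradient force acts outward with centrifugal, so Coriolis balances both:
fV = (1/ρ)|∂P/∂n| + V²/R  →  V² − fR·V + fR·V_g = 0
With fR = 1.37×10⁻⁴ × 1172×10³ m = 161 m/s:
V = [fR − √((fR)² − 4 fR V_g)]/2 = [161 − √(161² − 4×161×16)]/2 = 18 m/s
Supergeostrophic (V > V_g = 16 m/s), as expected around a high.

18 m/s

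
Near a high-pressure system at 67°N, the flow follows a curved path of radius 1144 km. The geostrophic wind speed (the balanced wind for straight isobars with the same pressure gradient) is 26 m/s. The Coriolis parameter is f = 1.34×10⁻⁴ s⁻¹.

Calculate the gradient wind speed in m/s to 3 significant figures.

Around a high, pressure-gradient force acts outward with centrifugal, so Coriolis balances both:
fV = (1/ρ)|∂P/∂n| + V²/R  →  V² − fR·V + fR·V_g = 0
With fR = 1.34×10⁻⁴ × 1144×10³ m = 153 m/s:
V = [fR − √((fR)² − 4 fR V_g)]/2 = [153 − √(153² − 4×153×26)]/2 = 33.2 m/s
Supergeostrophic (V > V_g = 26 m/s), as expected around a high.

33.2 m/s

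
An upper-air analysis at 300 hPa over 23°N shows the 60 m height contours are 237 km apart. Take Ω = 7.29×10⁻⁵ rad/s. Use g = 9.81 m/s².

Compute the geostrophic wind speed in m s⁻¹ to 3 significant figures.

43.6 m s⁻¹

Coriolis parameter at 23°N:
f = 2Ω sin φ = 2 × 7.29×10⁻⁵ × sin 23° = 5.70×10⁻⁵ s⁻¹
Height gradient: |∂Z/∂n| = 60 m / 237000 m = 2.53×10⁻⁴
On a pressure surface, geostrophic balance gives V_g = (g/f)|∂Z/∂n|:
V_g = 9.81 × 2.53×10⁻⁴ / 5.70×10⁻⁵ = 43.6 m/s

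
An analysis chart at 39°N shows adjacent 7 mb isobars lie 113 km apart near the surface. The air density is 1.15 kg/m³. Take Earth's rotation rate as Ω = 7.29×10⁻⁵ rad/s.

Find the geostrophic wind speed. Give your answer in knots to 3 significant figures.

Coriolis parameter at 39°N:
f = 2Ω sin φ = 2 × 7.29×10⁻⁵ × sin 39° = 9.18×10⁻⁵ s⁻¹
Pressure gradient: |∂P/∂n| = 700 Pa / 113000 m = 6.19×10⁻³ Pa/m
Geostrophic balance (pressure-gradient force = Coriolis force):
V_g = (1/(fρ)) |∂P/∂n| = 6.19×10⁻³ / (9.18×10⁻⁵ × 1.15) = 58.7 m/s
Converting: 58.7 m/s × 1.944 = 114 knots

114 knots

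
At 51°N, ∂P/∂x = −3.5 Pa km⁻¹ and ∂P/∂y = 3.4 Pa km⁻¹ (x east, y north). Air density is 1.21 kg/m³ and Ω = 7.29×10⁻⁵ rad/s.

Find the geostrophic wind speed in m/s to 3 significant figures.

Coriolis parameter at 51°N:
f = 2Ω sin φ = 2 × 7.29×10⁻⁵ × sin 51° = 1.13×10⁻⁴ s⁻¹
Component geostrophic relations (x east, y north):
u_g = −(1/(fρ)) ∂P/∂y,  v_g = (1/(fρ)) ∂P/∂x
u_g = −(3.4×10⁻³)/(1.13×10⁻⁴ × 1.21) = −24.8 m/s;  v_g = (−3.5×10⁻³)/(1.13×10⁻⁴ × 1.21) = −25.5 m/s
|V_g| = √(u_g² + v_g²) = 35.6 m/s

35.6 m/s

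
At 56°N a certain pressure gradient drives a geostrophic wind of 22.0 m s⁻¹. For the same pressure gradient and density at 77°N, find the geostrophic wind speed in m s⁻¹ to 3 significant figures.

18.7 m s⁻¹

With the same pressure gradient and density, V_g ∝ 1/f ∝ 1/sin φ.
V₂ = V₁ · sin φ₁ / sin φ₂ = 22.0 × sin 56° / sin 77°
V₂ = 22.0 × 0.8290/0.9744 = 18.7 m s⁻¹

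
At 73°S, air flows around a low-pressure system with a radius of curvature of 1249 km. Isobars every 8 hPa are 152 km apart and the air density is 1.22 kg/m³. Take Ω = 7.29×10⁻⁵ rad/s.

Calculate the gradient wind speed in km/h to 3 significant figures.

96.5 km/h

Coriolis parameter at 73°S:
f = 2Ω sin φ = 2 × 7.29×10⁻⁵ × sin 73° = 1.39×10⁻⁴ s⁻¹
Pressure gradient: |∂P/∂n| = 800 Pa / 152000 m = 5.26×10⁻³ Pa/m
Geostrophic speed: V_g = |∂P/∂n|/(fρ) = 5.26×10⁻³/(1.39×10⁻⁴ × 1.22) = 30.9 m/s
Around a low, centrifugal force acts outward with Coriolis, so pressure-gradient force balances both:
(1/ρ)|∂P/∂n| = fV + V²/R  →  V² + fR·V − fR·V_g = 0
With fR = 1.39×10⁻⁴ × 1249×10³ m = 174 m/s:
V = [−fR + √((fR)² + 4 fR V_g)]/2 = [−174 + √(174² + 4×174×30.9)]/2 = 26.8 m/s
Subgeostrophic (V < V_g = 30.9 m/s), as expected around a low.
Converting: 26.8 m/s × 3.6 = 96.5 km/h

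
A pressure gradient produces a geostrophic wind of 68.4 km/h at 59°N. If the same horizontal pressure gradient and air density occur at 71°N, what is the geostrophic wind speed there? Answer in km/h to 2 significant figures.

62 km/h

With the same pressure gradient and density, V_g ∝ 1/f ∝ 1/sin φ.
V₂ = V₁ · sin φ₁ / sin φ₂ = 68.4 × sin 59° / sin 71°
V₂ = 68.4 × 0.8572/0.9455 = 62 km/h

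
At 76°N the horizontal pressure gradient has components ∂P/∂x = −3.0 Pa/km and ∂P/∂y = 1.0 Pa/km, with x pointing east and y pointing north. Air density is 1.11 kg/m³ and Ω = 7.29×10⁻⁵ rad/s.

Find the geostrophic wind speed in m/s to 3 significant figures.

20.1 m/s

Coriolis parameter at 76°N:
f = 2Ω sin φ = 2 × 7.29×10⁻⁵ × sin 76° = 1.41×10⁻⁴ s⁻¹
Component geostrophic relations (x east, y north):
u_g = −(1/(fρ)) ∂P/∂y,  v_g = (1/(fρ)) ∂P/∂x
u_g = −(1.0×10⁻³)/(1.41×10⁻⁴ × 1.11) = −6.37 m/s;  v_g = (−3.0×10⁻³)/(1.41×10⁻⁴ × 1.11) = −19.1 m/s
|V_g| = √(u_g² + v_g²) = 20.1 m/s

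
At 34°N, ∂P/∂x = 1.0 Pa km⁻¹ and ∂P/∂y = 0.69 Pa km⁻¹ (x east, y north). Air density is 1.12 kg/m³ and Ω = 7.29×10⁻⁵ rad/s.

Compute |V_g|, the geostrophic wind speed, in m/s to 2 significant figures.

13 m/s

Coriolis parameter at 34°N:
f = 2Ω sin φ = 2 × 7.29×10⁻⁵ × sin 34° = 8.15×10⁻⁵ s⁻¹
Component geostrophic relations (x east, y north):
u_g = −(1/(fρ)) ∂P/∂y,  v_g = (1/(fρ)) ∂P/∂x
u_g = −(0.69×10⁻³)/(8.15×10⁻⁵ × 1.12) = −7.56 m/s;  v_g = (1.0×10⁻³)/(8.15×10⁻⁵ × 1.12) = 11.0 m/s
|V_g| = √(u_g² + v_g²) = 13.3 m/s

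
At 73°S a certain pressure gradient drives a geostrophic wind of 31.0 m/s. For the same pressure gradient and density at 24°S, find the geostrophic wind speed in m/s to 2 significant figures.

73 m/s

With the same pressure gradient and density, V_g ∝ 1/f ∝ 1/sin φ.
V₂ = V₁ · sin φ₁ / sin φ₂ = 31.0 × sin 73° / sin 24°
V₂ = 31.0 × 0.9563/0.4067 = 73 m/s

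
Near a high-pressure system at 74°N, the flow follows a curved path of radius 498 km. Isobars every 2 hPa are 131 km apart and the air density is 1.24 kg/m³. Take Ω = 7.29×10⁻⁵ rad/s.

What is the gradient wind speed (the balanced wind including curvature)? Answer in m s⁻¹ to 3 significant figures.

10.3 m s⁻¹

Coriolis parameter at 74°N:
f = 2Ω sin φ = 2 × 7.29×10⁻⁵ × sin 74° = 1.40×10⁻⁴ s⁻¹
Pressure gradient: |∂P/∂n| = 200 Pa / 131000 m = 1.53×10⁻³ Pa/m
Geostrophic speed: V_g = |∂P/∂n|/(fρ) = 1.53×10⁻³/(1.40×10⁻⁴ × 1.24) = 8.78 m/s
Around a high, pressure-gradient force acts outward with centrifugal, so Coriolis balances both:
fV = (1/ρ)|∂P/∂n| + V²/R  →  V² − fR·V + fR·V_g = 0
With fR = 1.40×10⁻⁴ × 498×10³ m = 69.8 m/s:
V = [fR − √((fR)² − 4 fR V_g)]/2 = [69.8 − √(69.8² − 4×69.8×8.78)]/2 = 10.3 m/s
Supergeostrophic (V > V_g = 8.78 m/s), as expected around a high.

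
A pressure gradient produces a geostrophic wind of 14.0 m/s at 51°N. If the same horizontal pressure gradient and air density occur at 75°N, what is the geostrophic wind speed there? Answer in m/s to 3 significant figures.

11.3 m/s

With the same pressure gradient and density, V_g ∝ 1/f ∝ 1/sin φ.
V₂ = V₁ · sin φ₁ / sin φ₂ = 14.0 × sin 51° / sin 75°
V₂ = 14.0 × 0.7771/0.9659 = 11.3 m/s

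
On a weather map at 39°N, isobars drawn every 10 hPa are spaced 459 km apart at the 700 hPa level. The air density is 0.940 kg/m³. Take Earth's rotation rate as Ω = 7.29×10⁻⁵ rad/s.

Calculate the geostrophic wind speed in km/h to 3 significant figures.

90.9 km/h

Coriolis parameter at 39°N:
f = 2Ω sin φ = 2 × 7.29×10⁻⁵ × sin 39° = 9.18×10⁻⁵ s⁻¹
Pressure gradient: |∂P/∂n| = 1000 Pa / 459000 m = 2.18×10⁻³ Pa/m
Geostrophic balance (pressure-gradient force = Coriolis force):
V_g = (1/(fρ)) |∂P/∂n| = 2.18×10⁻³ / (9.18×10⁻⁵ × 0.940) = 25.3 m/s
Converting: 25.3 m/s × 3.6 = 90.9 km/h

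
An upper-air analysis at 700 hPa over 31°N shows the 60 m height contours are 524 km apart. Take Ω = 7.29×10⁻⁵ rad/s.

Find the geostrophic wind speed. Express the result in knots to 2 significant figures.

29 knots

Coriolis parameter at 31°N:
f = 2Ω sin φ = 2 × 7.29×10⁻⁵ × sin 31° = 7.51×10⁻⁵ s⁻¹
Height gradient: |∂Z/∂n| = 60 m / 524000 m = 1.15×10⁻⁴
On a pressure surface, geostrophic balance gives V_g = (g/f)|∂Z/∂n|:
V_g = 9.81 × 1.15×10⁻⁴ / 7.51×10⁻⁵ = 15.0 m/s
Converting: 15.0 m/s × 1.944 = 29 knots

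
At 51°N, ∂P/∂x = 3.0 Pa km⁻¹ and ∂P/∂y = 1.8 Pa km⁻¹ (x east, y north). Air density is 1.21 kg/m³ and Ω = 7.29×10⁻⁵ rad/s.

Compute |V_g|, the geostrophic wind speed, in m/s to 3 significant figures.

Coriolis parameter at 51°N:
f = 2Ω sin φ = 2 × 7.29×10⁻⁵ × sin 51° = 1.13×10⁻⁴ s⁻¹
Component geostrophic relations (x east, y north):
u_g = −(1/(fρ)) ∂P/∂y,  v_g = (1/(fρ)) ∂P/∂x
u_g = −(1.8×10⁻³)/(1.13×10⁻⁴ × 1.21) = −13.1 m/s;  v_g = (3.0×10⁻³)/(1.13×10⁻⁴ × 1.21) = 21.9 m/s
|V_g| = √(u_g² + v_g²) = 25.5 m/s

25.5 m/s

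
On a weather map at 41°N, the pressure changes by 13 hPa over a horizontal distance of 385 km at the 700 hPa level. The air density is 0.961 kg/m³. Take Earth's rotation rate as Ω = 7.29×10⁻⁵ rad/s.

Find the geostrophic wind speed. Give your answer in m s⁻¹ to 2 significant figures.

37 m s⁻¹

Coriolis parameter at 41°N:
f = 2Ω sin φ = 2 × 7.29×10⁻⁵ × sin 41° = 9.57×10⁻⁵ s⁻¹
Pressure gradient: |∂P/∂n| = 1300 Pa / 385000 m = 3.38×10⁻³ Pa/m
Geostrophic balance (pressure-gradient force = Coriolis force):
V_g = (1/(fρ)) |∂P/∂n| = 3.38×10⁻³ / (9.57×10⁻⁵ × 0.961) = 36.7 m/s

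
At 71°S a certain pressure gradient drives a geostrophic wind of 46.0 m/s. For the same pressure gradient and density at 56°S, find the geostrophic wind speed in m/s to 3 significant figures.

52.5 m/s

With the same pressure gradient and density, V_g ∝ 1/f ∝ 1/sin φ.
V₂ = V₁ · sin φ₁ / sin φ₂ = 46.0 × sin 71° / sin 56°
V₂ = 46.0 × 0.9455/0.8290 = 52.5 m/s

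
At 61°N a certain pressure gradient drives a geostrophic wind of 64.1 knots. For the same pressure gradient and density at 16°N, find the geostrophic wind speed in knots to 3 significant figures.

203 knots

With the same pressure gradient and density, V_g ∝ 1/f ∝ 1/sin φ.
V₂ = V₁ · sin φ₁ / sin φ₂ = 64.1 × sin 61° / sin 16°
V₂ = 64.1 × 0.8746/0.2756 = 203 knots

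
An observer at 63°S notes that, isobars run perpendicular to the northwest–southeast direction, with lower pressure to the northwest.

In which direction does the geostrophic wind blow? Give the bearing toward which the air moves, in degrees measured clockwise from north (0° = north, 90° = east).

225°

The pressure-gradient force points toward the northwest (bearing 315°).
Geostrophic balance: in the Southern Hemisphere the Coriolis force deflects motion to the left, so the geostrophic wind blows 90° to the left of the pressure-gradient force (low pressure on the right).
Rotating 315° by 90° counterclockwise gives 225° — the wind blows toward the southwest.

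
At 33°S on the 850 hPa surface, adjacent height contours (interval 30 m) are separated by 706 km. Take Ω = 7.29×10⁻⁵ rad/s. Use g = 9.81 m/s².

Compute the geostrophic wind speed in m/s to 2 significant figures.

Coriolis parameter at 33°S:
f = 2Ω sin φ = 2 × 7.29×10⁻⁵ × sin 33° = 7.94×10⁻⁵ s⁻¹
Height gradient: |∂Z/∂n| = 30 m / 706000 m = 4.25×10⁻⁵
On a pressure surface, geostrophic balance gives V_g = (g/f)|∂Z/∂n|:
V_g = 9.81 × 4.25×10⁻⁵ / 7.94×10⁻⁵ = 5.25 m/s

5.2 m/s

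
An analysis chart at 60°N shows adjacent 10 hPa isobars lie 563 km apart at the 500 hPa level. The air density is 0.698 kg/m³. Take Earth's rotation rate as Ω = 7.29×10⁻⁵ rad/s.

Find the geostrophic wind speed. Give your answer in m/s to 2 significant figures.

20 m/s

Coriolis parameter at 60°N:
f = 2Ω sin φ = 2 × 7.29×10⁻⁵ × sin 60° = 1.26×10⁻⁴ s⁻¹
Pressure gradient: |∂P/∂n| = 1000 Pa / 563000 m = 1.78×10⁻³ Pa/m
Geostrophic balance (pressure-gradient force = Coriolis force):
V_g = (1/(fρ)) |∂P/∂n| = 1.78×10⁻³ / (1.26×10⁻⁴ × 0.698) = 20.2 m/s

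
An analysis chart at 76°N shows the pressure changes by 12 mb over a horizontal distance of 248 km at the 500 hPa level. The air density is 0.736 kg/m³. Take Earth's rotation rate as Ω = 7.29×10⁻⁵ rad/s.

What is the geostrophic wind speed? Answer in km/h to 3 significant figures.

167 km/h

Coriolis parameter at 76°N:
f = 2Ω sin φ = 2 × 7.29×10⁻⁵ × sin 76° = 1.41×10⁻⁴ s⁻¹
Pressure gradient: |∂P/∂n| = 1200 Pa / 248000 m = 4.84×10⁻³ Pa/m
Geostrophic balance (pressure-gradient force = Coriolis force):
V_g = (1/(fρ)) |∂P/∂n| = 4.84×10⁻³ / (1.41×10⁻⁴ × 0.736) = 46.5 m/s
Converting: 46.5 m/s × 3.6 = 167 km/h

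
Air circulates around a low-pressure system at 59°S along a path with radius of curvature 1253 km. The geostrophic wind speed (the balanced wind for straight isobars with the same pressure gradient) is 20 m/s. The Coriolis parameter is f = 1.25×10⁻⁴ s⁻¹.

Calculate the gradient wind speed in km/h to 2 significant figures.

65 km/h

Around a low, centrifugal force acts outward with Coriolis, so pressure-gradient force balances both:
(1/ρ)|∂P/∂n| = fV + V²/R  →  V² + fR·V − fR·V_g = 0
With fR = 1.25×10⁻⁴ × 1253×10³ m = 157 m/s:
V = [−fR + √((fR)² + 4 fR V_g)]/2 = [−157 + √(157² + 4×157×20)]/2 = 17.9 m/s
Subgeostrophic (V < V_g = 20 m/s), as expected around a low.
Converting: 17.9 m/s × 3.6 = 65 km/h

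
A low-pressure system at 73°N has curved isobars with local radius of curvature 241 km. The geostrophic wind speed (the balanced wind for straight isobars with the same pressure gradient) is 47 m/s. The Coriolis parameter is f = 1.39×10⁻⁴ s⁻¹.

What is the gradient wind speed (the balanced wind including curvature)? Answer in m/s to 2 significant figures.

Around a low, centrifugal force acts outward with Coriolis, so pressure-gradient force balances both:
(1/ρ)|∂P/∂n| = fV + V²/R  →  V² + fR·V − fR·V_g = 0
With fR = 1.39×10⁻⁴ × 241×10³ m = 33.5 m/s:
V = [−fR + √((fR)² + 4 fR V_g)]/2 = [−33.5 + √(33.5² + 4×33.5×47)]/2 = 26.3 m/s
Subgeostrophic (V < V_g = 47 m/s), as expected around a low.

26 m/s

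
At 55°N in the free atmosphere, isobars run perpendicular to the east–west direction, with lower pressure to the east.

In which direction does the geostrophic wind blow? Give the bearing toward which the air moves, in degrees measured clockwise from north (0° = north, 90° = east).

The pressure-gradient force points toward the east (bearing 090°).
Geostrophic balance: in the Northern Hemisphere the Coriolis force deflects motion to the right, so the geostrophic wind blows 90° to the right of the pressure-gradient force (low pressure on the left).
Rotating 090° by 90° clockwise gives 180° — the wind blows toward the south.

180°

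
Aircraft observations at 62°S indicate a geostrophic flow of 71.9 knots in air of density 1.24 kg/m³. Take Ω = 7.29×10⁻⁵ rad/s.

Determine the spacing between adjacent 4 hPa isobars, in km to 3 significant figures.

Coriolis parameter at 62°S:
f = 2Ω sin φ = 2 × 7.29×10⁻⁵ × sin 62° = 1.29×10⁻⁴ s⁻¹
Wind speed in SI: 71.9 knots = 37.0 m/s
Geostrophic balance rearranged: |∂P/∂n| = f ρ V_g
|∂P/∂n| = 1.29×10⁻⁴ × 1.24 × 37.0 = 5.90×10⁻³ Pa/m
Isobar spacing: Δn = ΔP/|∂P/∂n| = 400 Pa / 5.90×10⁻³ Pa/m = 67745 m ≈ 67.7 km

67.7 km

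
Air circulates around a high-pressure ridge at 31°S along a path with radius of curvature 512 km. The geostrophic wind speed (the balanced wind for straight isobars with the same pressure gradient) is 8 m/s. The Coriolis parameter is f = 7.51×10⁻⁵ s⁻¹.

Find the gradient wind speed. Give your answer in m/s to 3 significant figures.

11.4 m/s

Around a high, pressure-gradient force acts outward with centrifugal, so Coriolis balances both:
fV = (1/ρ)|∂P/∂n| + V²/R  →  V² − fR·V + fR·V_g = 0
With fR = 7.51×10⁻⁵ × 512×10³ m = 38.5 m/s:
V = [fR − √((fR)² − 4 fR V_g)]/2 = [38.5 − √(38.5² − 4×38.5×8)]/2 = 11.4 m/s
Supergeostrophic (V > V_g = 8 m/s), as expected around a high.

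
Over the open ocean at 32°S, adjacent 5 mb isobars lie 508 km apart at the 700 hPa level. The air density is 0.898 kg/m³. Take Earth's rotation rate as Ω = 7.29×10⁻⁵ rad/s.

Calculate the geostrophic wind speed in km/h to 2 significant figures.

51 km/h

Coriolis parameter at 32°S:
f = 2Ω sin φ = 2 × 7.29×10⁻⁵ × sin 32° = 7.73×10⁻⁵ s⁻¹
Pressure gradient: |∂P/∂n| = 500 Pa / 508000 m = 9.84×10⁻⁴ Pa/m
Geostrophic balance (pressure-gradient force = Coriolis force):
V_g = (1/(fρ)) |∂P/∂n| = 9.84×10⁻⁴ / (7.73×10⁻⁵ × 0.898) = 14.2 m/s
Converting: 14.2 m/s × 3.6 = 51 km/h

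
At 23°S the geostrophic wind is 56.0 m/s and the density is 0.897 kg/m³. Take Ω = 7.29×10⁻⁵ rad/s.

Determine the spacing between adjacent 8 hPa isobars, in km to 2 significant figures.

Coriolis parameter at 23°S:
f = 2Ω sin φ = 2 × 7.29×10⁻⁵ × sin 23° = 5.70×10⁻⁵ s⁻¹
Geostrophic balance rearranged: |∂P/∂n| = f ρ V_g
|∂P/∂n| = 5.70×10⁻⁵ × 0.897 × 56.0 = 2.86×10⁻³ Pa/m
Isobar spacing: Δn = ΔP/|∂P/∂n| = 800 Pa / 2.86×10⁻³ Pa/m = 279559 m ≈ 280 km

280 km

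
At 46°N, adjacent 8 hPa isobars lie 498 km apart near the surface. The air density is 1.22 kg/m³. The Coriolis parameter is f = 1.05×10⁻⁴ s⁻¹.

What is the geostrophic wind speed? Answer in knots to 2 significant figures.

24 knots

Pressure gradient: |∂P/∂n| = 800 Pa / 498000 m = 1.61×10⁻³ Pa/m
Geostrophic balance (pressure-gradient force = Coriolis force):
V_g = (1/(fρ)) |∂P/∂n| = 1.61×10⁻³ / (1.05×10⁻⁴ × 1.22) = 12.5 m/s
Converting: 12.5 m/s × 1.944 = 24 knots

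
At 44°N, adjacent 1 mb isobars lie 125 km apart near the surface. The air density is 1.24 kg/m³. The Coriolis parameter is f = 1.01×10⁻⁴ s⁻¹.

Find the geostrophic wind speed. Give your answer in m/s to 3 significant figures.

6.39 m/s

Pressure gradient: |∂P/∂n| = 100 Pa / 125000 m = 8.00×10⁻⁴ Pa/m
Geostrophic balance (pressure-gradient force = Coriolis force):
V_g = (1/(fρ)) |∂P/∂n| = 8.00×10⁻⁴ / (1.01×10⁻⁴ × 1.24) = 6.39 m/s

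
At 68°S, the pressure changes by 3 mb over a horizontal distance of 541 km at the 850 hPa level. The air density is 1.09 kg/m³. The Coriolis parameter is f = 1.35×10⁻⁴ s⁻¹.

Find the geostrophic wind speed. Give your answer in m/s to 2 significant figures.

Pressure gradient: |∂P/∂n| = 300 Pa / 541000 m = 5.55×10⁻⁴ Pa/m
Geostrophic balance (pressure-gradient force = Coriolis force):
V_g = (1/(fρ)) |∂P/∂n| = 5.55×10⁻⁴ / (1.35×10⁻⁴ × 1.09) = 3.77 m/s

3.8 m/s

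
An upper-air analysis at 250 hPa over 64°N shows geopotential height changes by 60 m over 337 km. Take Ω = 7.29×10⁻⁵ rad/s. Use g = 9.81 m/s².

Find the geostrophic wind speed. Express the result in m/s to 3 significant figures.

13.3 m/s

Coriolis parameter at 64°N:
f = 2Ω sin φ = 2 × 7.29×10⁻⁵ × sin 64° = 1.31×10⁻⁴ s⁻¹
Height gradient: |∂Z/∂n| = 60 m / 337000 m = 1.78×10⁻⁴
On a pressure surface, geostrophic balance gives V_g = (g/f)|∂Z/∂n|:
V_g = 9.81 × 1.78×10⁻⁴ / 1.31×10⁻⁴ = 13.3 m/s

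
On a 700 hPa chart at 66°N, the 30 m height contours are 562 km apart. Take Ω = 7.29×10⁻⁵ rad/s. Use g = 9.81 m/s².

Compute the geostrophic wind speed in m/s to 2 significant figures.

Coriolis parameter at 66°N:
f = 2Ω sin φ = 2 × 7.29×10⁻⁵ × sin 66° = 1.33×10⁻⁴ s⁻¹
Height gradient: |∂Z/∂n| = 30 m / 562000 m = 5.34×10⁻⁵
On a pressure surface, geostrophic balance gives V_g = (g/f)|∂Z/∂n|:
V_g = 9.81 × 5.34×10⁻⁵ / 1.33×10⁻⁴ = 3.93 m/s

3.9 m/s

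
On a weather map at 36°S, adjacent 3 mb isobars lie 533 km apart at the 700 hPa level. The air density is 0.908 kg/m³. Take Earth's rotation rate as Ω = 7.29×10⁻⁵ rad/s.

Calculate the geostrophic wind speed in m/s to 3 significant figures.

Coriolis parameter at 36°S:
f = 2Ω sin φ = 2 × 7.29×10⁻⁵ × sin 36° = 8.57×10⁻⁵ s⁻¹
Pressure gradient: |∂P/∂n| = 300 Pa / 533000 m = 5.63×10⁻⁴ Pa/m
Geostrophic balance (pressure-gradient force = Coriolis force):
V_g = (1/(fρ)) |∂P/∂n| = 5.63×10⁻⁴ / (8.57×10⁻⁵ × 0.908) = 7.23 m/s

7.23 m/s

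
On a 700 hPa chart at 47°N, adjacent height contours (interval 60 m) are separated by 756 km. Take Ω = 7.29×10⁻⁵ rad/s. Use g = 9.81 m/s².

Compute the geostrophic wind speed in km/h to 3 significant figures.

26.3 km/h

Coriolis parameter at 47°N:
f = 2Ω sin φ = 2 × 7.29×10⁻⁵ × sin 47° = 1.07×10⁻⁴ s⁻¹
Height gradient: |∂Z/∂n| = 60 m / 756000 m = 7.94×10⁻⁵
On a pressure surface, geostrophic balance gives V_g = (g/f)|∂Z/∂n|:
V_g = 9.81 × 7.94×10⁻⁵ / 1.07×10⁻⁴ = 7.30 m/s
Converting: 7.30 m/s × 3.6 = 26.3 km/h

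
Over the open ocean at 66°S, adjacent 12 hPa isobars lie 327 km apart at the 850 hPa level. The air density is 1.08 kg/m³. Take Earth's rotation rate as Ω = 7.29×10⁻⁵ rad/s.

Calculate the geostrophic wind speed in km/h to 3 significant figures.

91.8 km/h

Coriolis parameter at 66°S:
f = 2Ω sin φ = 2 × 7.29×10⁻⁵ × sin 66° = 1.33×10⁻⁴ s⁻¹
Pressure gradient: |∂P/∂n| = 1200 Pa / 327000 m = 3.67×10⁻³ Pa/m
Geostrophic balance (pressure-gradient force = Coriolis force):
V_g = (1/(fρ)) |∂P/∂n| = 3.67×10⁻³ / (1.33×10⁻⁴ × 1.08) = 25.5 m/s
Converting: 25.5 m/s × 3.6 = 91.8 km/h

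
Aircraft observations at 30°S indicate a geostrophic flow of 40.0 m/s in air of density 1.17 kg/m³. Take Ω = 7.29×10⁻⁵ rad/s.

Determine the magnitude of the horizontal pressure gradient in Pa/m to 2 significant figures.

3.4×10⁻³ Pa/m

Coriolis parameter at 30°S:
f = 2Ω sin φ = 2 × 7.29×10⁻⁵ × sin 30° = 7.29×10⁻⁵ s⁻¹
Geostrophic balance rearranged: |∂P/∂n| = f ρ V_g
|∂P/∂n| = 7.29×10⁻⁵ × 1.17 × 40.0 = 3.41×10⁻³ Pa/m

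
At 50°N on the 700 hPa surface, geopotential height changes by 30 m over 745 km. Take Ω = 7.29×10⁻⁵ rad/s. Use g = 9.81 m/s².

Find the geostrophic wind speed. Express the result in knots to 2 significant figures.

6.9 knots

Coriolis parameter at 50°N:
f = 2Ω sin φ = 2 × 7.29×10⁻⁵ × sin 50° = 1.12×10⁻⁴ s⁻¹
Height gradient: |∂Z/∂n| = 30 m / 745000 m = 4.03×10⁻⁵
On a pressure surface, geostrophic balance gives V_g = (g/f)|∂Z/∂n|:
V_g = 9.81 × 4.03×10⁻⁵ / 1.12×10⁻⁴ = 3.54 m/s
Converting: 3.54 m/s × 1.944 = 6.9 knots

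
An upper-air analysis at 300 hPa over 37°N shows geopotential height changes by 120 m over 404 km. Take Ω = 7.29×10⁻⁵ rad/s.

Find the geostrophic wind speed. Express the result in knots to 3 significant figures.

Coriolis parameter at 37°N:
f = 2Ω sin φ = 2 × 7.29×10⁻⁵ × sin 37° = 8.77×10⁻⁵ s⁻¹
Height gradient: |∂Z/∂n| = 120 m / 404000 m = 2.97×10⁻⁴
On a pressure surface, geostrophic balance gives V_g = (g/f)|∂Z/∂n|:
V_g = 9.81 × 2.97×10⁻⁴ / 8.77×10⁻⁵ = 33.2 m/s
Converting: 33.2 m/s × 1.944 = 64.6 knots

64.6 knots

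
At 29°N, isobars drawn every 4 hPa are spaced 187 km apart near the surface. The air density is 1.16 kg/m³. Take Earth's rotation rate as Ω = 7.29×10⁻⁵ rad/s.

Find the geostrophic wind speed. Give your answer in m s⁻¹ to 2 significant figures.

26 m s⁻¹

Coriolis parameter at 29°N:
f = 2Ω sin φ = 2 × 7.29×10⁻⁵ × sin 29° = 7.07×10⁻⁵ s⁻¹
Pressure gradient: |∂P/∂n| = 400 Pa / 187000 m = 2.14×10⁻³ Pa/m
Geostrophic balance (pressure-gradient force = Coriolis force):
V_g = (1/(fρ)) |∂P/∂n| = 2.14×10⁻³ / (7.07×10⁻⁵ × 1.16) = 26.1 m/s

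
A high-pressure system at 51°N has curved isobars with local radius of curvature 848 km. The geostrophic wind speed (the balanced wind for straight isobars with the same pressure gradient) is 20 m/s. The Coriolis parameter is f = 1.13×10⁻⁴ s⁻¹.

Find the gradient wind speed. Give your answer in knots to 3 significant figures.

Around a high, pressure-gradient force acts outward with centrifugal, so Coriolis balances both:
fV = (1/ρ)|∂P/∂n| + V²/R  →  V² − fR·V + fR·V_g = 0
With fR = 1.13×10⁻⁴ × 848×10³ m = 95.8 m/s:
V = [fR − √((fR)² − 4 fR V_g)]/2 = [95.8 − √(95.8² − 4×95.8×20)]/2 = 28.4 m/s
Supergeostrophic (V > V_g = 20 m/s), as expected around a high.
Converting: 28.4 m/s × 1.944 = 55.3 knots

55.3 knots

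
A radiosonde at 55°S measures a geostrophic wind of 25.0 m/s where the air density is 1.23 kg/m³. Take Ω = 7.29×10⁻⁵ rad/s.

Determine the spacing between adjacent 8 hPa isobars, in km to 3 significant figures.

Coriolis parameter at 55°S:
f = 2Ω sin φ = 2 × 7.29×10⁻⁵ × sin 55° = 1.19×10⁻⁴ s⁻¹
Geostrophic balance rearranged: |∂P/∂n| = f ρ V_g
|∂P/∂n| = 1.19×10⁻⁴ × 1.23 × 25.0 = 3.67×10⁻³ Pa/m
Isobar spacing: Δn = ΔP/|∂P/∂n| = 800 Pa / 3.67×10⁻³ Pa/m = 217833 m ≈ 218 km

218 km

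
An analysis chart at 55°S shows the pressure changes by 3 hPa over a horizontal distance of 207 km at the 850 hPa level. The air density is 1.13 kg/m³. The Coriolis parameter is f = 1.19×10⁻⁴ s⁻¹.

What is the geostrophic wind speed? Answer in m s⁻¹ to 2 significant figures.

11 m s⁻¹

Pressure gradient: |∂P/∂n| = 300 Pa / 207000 m = 1.45×10⁻³ Pa/m
Geostrophic balance (pressure-gradient force = Coriolis force):
V_g = (1/(fρ)) |∂P/∂n| = 1.45×10⁻³ / (1.19×10⁻⁴ × 1.13) = 10.8 m/s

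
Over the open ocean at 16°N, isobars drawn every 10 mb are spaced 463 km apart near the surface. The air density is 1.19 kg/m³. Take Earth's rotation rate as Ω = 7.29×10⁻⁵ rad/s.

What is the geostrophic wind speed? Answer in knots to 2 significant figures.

88 knots

Coriolis parameter at 16°N:
f = 2Ω sin φ = 2 × 7.29×10⁻⁵ × sin 16° = 4.02×10⁻⁵ s⁻¹
Pressure gradient: |∂P/∂n| = 1000 Pa / 463000 m = 2.16×10⁻³ Pa/m
Geostrophic balance (pressure-gradient force = Coriolis force):
V_g = (1/(fρ)) |∂P/∂n| = 2.16×10⁻³ / (4.02×10⁻⁵ × 1.19) = 45.2 m/s
Converting: 45.2 m/s × 1.944 = 88 knots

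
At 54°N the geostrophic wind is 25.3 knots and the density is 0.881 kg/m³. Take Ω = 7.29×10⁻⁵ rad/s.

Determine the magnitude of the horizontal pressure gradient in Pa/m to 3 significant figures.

Coriolis parameter at 54°N:
f = 2Ω sin φ = 2 × 7.29×10⁻⁵ × sin 54° = 1.18×10⁻⁴ s⁻¹
Wind speed in SI: 25.3 knots = 13.0 m/s
Geostrophic balance rearranged: |∂P/∂n| = f ρ V_g
|∂P/∂n| = 1.18×10⁻⁴ × 0.881 × 13.0 = 1.35×10⁻³ Pa/m

1.35×10⁻³ Pa/m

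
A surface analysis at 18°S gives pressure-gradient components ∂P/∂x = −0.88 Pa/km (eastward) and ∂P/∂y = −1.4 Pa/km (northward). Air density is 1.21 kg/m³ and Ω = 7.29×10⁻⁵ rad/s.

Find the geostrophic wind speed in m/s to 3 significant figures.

Coriolis parameter at 18°S:
f = 2Ω sin φ = 2 × 7.29×10⁻⁵ × sin 18° = 4.51×10⁻⁵ s⁻¹
In the Southern Hemisphere f is negative: f = −4.51×10⁻⁵ s⁻¹.
Component geostrophic relations (x east, y north):
u_g = −(1/(fρ)) ∂P/∂y,  v_g = (1/(fρ)) ∂P/∂x
u_g = −(−1.4×10⁻³)/(−4.51×10⁻⁵ × 1.21) = −25.7 m/s;  v_g = (−0.88×10⁻³)/(−4.51×10⁻⁵ × 1.21) = 16.1 m/s
|V_g| = √(u_g² + v_g²) = 30.3 m/s

30.3 m/s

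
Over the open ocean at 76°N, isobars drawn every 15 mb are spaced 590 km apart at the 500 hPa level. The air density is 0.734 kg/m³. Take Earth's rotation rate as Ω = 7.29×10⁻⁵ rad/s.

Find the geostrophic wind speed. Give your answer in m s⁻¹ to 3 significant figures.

Coriolis parameter at 76°N:
f = 2Ω sin φ = 2 × 7.29×10⁻⁵ × sin 76° = 1.41×10⁻⁴ s⁻¹
Pressure gradient: |∂P/∂n| = 1500 Pa / 590000 m = 2.54×10⁻³ Pa/m
Geostrophic balance (pressure-gradient force = Coriolis force):
V_g = (1/(fρ)) |∂P/∂n| = 2.54×10⁻³ / (1.41×10⁻⁴ × 0.734) = 24.5 m/s

24.5 m s⁻¹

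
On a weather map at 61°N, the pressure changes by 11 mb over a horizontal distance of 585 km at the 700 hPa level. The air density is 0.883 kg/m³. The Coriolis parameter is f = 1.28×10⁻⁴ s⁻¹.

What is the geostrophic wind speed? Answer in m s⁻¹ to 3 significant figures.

16.6 m s⁻¹

Pressure gradient: |∂P/∂n| = 1100 Pa / 585000 m = 1.88×10⁻³ Pa/m
Geostrophic balance (pressure-gradient force = Coriolis force):
V_g = (1/(fρ)) |∂P/∂n| = 1.88×10⁻³ / (1.28×10⁻⁴ × 0.883) = 16.6 m/s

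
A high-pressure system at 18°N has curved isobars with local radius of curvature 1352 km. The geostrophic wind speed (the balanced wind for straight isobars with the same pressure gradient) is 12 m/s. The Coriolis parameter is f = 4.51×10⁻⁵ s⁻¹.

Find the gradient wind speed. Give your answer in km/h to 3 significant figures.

59.1 km/h

Around a high, pressure-gradient force acts outward with centrifugal, so Coriolis balances both:
fV = (1/ρ)|∂P/∂n| + V²/R  →  V² − fR·V + fR·V_g = 0
With fR = 4.51×10⁻⁵ × 1352×10³ m = 61.0 m/s:
V = [fR − √((fR)² − 4 fR V_g)]/2 = [61.0 − √(61.0² − 4×61.0×12)]/2 = 16.4 m/s
Supergeostrophic (V > V_g = 12 m/s), as expected around a high.
Converting: 16.4 m/s × 3.6 = 59.1 km/h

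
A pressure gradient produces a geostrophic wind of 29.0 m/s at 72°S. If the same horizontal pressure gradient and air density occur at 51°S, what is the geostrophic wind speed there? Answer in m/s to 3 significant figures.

With the same pressure gradient and density, V_g ∝ 1/f ∝ 1/sin φ.
V₂ = V₁ · sin φ₁ / sin φ₂ = 29.0 × sin 72° / sin 51°
V₂ = 29.0 × 0.9511/0.7771 = 35.5 m/s

35.5 m/s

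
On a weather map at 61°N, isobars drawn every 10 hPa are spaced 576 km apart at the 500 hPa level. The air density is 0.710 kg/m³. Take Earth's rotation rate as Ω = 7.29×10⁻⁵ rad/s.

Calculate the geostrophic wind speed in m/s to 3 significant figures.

Coriolis parameter at 61°N:
f = 2Ω sin φ = 2 × 7.29×10⁻⁵ × sin 61° = 1.28×10⁻⁴ s⁻¹
Pressure gradient: |∂P/∂n| = 1000 Pa / 576000 m = 1.74×10⁻³ Pa/m
Geostrophic balance (pressure-gradient force = Coriolis force):
V_g = (1/(fρ)) |∂P/∂n| = 1.74×10⁻³ / (1.28×10⁻⁴ × 0.710) = 19.2 m/s

19.2 m/s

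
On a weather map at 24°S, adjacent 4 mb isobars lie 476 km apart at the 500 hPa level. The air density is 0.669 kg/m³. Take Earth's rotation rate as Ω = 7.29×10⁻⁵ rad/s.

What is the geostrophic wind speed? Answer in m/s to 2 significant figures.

Coriolis parameter at 24°S:
f = 2Ω sin φ = 2 × 7.29×10⁻⁵ × sin 24° = 5.93×10⁻⁵ s⁻¹
Pressure gradient: |∂P/∂n| = 400 Pa / 476000 m = 8.40×10⁻⁴ Pa/m
Geostrophic balance (pressure-gradient force = Coriolis force):
V_g = (1/(fρ)) |∂P/∂n| = 8.40×10⁻⁴ / (5.93×10⁻⁵ × 0.669) = 21.2 m/s

21 m/s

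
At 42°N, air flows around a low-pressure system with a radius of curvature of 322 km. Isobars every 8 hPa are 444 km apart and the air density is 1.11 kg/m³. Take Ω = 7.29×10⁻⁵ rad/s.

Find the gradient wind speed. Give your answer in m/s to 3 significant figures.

12.0 m/s

Coriolis parameter at 42°N:
f = 2Ω sin φ = 2 × 7.29×10⁻⁵ × sin 42° = 9.76×10⁻⁵ s⁻¹
Pressure gradient: |∂P/∂n| = 800 Pa / 444000 m = 1.80×10⁻³ Pa/m
Geostrophic speed: V_g = |∂P/∂n|/(fρ) = 1.80×10⁻³/(9.76×10⁻⁵ × 1.11) = 16.6 m/s
Around a low, centrifugal force acts outward with Coriolis, so pressure-gradient force balances both:
(1/ρ)|∂P/∂n| = fV + V²/R  →  V² + fR·V − fR·V_g = 0
With fR = 9.76×10⁻⁵ × 322×10³ m = 31.4 m/s:
V = [−fR + √((fR)² + 4 fR V_g)]/2 = [−31.4 + √(31.4² + 4×31.4×16.6)]/2 = 12 m/s
Subgeostrophic (V < V_g = 16.6 m/s), as expected around a low.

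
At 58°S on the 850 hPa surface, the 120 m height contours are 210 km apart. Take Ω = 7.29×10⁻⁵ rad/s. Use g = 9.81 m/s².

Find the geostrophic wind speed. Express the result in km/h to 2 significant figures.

160 km/h

Coriolis parameter at 58°S:
f = 2Ω sin φ = 2 × 7.29×10⁻⁵ × sin 58° = 1.24×10⁻⁴ s⁻¹
Height gradient: |∂Z/∂n| = 120 m / 210000 m = 5.71×10⁻⁴
On a pressure surface, geostrophic balance gives V_g = (g/f)|∂Z/∂n|:
V_g = 9.81 × 5.71×10⁻⁴ / 1.24×10⁻⁴ = 45.3 m/s
Converting: 45.3 m/s × 3.6 = 160 km/h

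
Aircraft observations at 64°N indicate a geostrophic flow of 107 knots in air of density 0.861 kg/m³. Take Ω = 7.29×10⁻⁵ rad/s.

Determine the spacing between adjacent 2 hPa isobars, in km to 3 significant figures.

Coriolis parameter at 64°N:
f = 2Ω sin φ = 2 × 7.29×10⁻⁵ × sin 64° = 1.31×10⁻⁴ s⁻¹
Wind speed in SI: 107 knots = 55.0 m/s
Geostrophic balance rearranged: |∂P/∂n| = f ρ V_g
|∂P/∂n| = 1.31×10⁻⁴ × 0.861 × 55.0 = 6.21×10⁻³ Pa/m
Isobar spacing: Δn = ΔP/|∂P/∂n| = 200 Pa / 6.21×10⁻³ Pa/m = 32202 m ≈ 32.2 km

32.2 km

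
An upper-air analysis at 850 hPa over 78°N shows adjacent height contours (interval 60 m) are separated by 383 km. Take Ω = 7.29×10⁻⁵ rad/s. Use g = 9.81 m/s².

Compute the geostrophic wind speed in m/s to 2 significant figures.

11 m/s

Coriolis parameter at 78°N:
f = 2Ω sin φ = 2 × 7.29×10⁻⁵ × sin 78° = 1.43×10⁻⁴ s⁻¹
Height gradient: |∂Z/∂n| = 60 m / 383000 m = 1.57×10⁻⁴
On a pressure surface, geostrophic balance gives V_g = (g/f)|∂Z/∂n|:
V_g = 9.81 × 1.57×10⁻⁴ / 1.43×10⁻⁴ = 10.8 m/s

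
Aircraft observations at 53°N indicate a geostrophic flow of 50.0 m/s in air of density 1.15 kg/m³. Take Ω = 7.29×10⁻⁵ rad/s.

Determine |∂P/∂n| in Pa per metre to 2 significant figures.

6.7×10⁻³ Pa/m

Coriolis parameter at 53°N:
f = 2Ω sin φ = 2 × 7.29×10⁻⁵ × sin 53° = 1.16×10⁻⁴ s⁻¹
Geostrophic balance rearranged: |∂P/∂n| = f ρ V_g
|∂P/∂n| = 1.16×10⁻⁴ × 1.15 × 50.0 = 6.70×10⁻³ Pa/m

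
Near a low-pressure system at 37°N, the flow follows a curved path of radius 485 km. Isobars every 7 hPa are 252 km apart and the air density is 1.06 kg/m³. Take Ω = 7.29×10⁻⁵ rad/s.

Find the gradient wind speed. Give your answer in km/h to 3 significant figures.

Coriolis parameter at 37°N:
f = 2Ω sin φ = 2 × 7.29×10⁻⁵ × sin 37° = 8.77×10⁻⁵ s⁻¹
Pressure gradient: |∂P/∂n| = 700 Pa / 252000 m = 2.78×10⁻³ Pa/m
Geostrophic speed: V_g = |∂P/∂n|/(fρ) = 2.78×10⁻³/(8.77×10⁻⁵ × 1.06) = 29.9 m/s
Around a low, centrifugal force acts outward with Coriolis, so pressure-gradient force balances both:
(1/ρ)|∂P/∂n| = fV + V²/R  →  V² + fR·V − fR·V_g = 0
With fR = 8.77×10⁻⁵ × 485×10³ m = 42.6 m/s:
V = [−fR + √((fR)² + 4 fR V_g)]/2 = [−42.6 + √(42.6² + 4×42.6×29.9)]/2 = 20.2 m/s
Subgeostrophic (V < V_g = 29.9 m/s), as expected around a low.
Converting: 20.2 m/s × 3.6 = 72.9 km/h

72.9 km/h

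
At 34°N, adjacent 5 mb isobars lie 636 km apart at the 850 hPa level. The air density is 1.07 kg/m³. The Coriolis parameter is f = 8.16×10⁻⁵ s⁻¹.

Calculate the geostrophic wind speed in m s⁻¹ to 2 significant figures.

Pressure gradient: |∂P/∂n| = 500 Pa / 636000 m = 7.86×10⁻⁴ Pa/m
Geostrophic balance (pressure-gradient force = Coriolis force):
V_g = (1/(fρ)) |∂P/∂n| = 7.86×10⁻⁴ / (8.16×10⁻⁵ × 1.07) = 9.00 m/s

9.0 m s⁻¹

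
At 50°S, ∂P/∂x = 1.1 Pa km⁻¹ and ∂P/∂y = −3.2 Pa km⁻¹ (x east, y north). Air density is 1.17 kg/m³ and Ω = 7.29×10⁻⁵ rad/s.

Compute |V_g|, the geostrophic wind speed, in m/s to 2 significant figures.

Coriolis parameter at 50°S:
f = 2Ω sin φ = 2 × 7.29×10⁻⁵ × sin 50° = 1.12×10⁻⁴ s⁻¹
In the Southern Hemisphere f is negative: f = −1.12×10⁻⁴ s⁻¹.
Component geostrophic relations (x east, y north):
u_g = −(1/(fρ)) ∂P/∂y,  v_g = (1/(fρ)) ∂P/∂x
u_g = −(−3.2×10⁻³)/(−1.12×10⁻⁴ × 1.17) = −24.5 m/s;  v_g = (1.1×10⁻³)/(−1.12×10⁻⁴ × 1.17) = −8.42 m/s
|V_g| = √(u_g² + v_g²) = 25.9 m/s

26 m/s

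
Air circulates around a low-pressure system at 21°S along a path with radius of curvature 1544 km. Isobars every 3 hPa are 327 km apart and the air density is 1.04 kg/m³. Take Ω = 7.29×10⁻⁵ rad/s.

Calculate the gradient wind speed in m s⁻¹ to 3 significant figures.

14.3 m s⁻¹

Coriolis parameter at 21°S:
f = 2Ω sin φ = 2 × 7.29×10⁻⁵ × sin 21° = 5.23×10⁻⁵ s⁻¹
Pressure gradient: |∂P/∂n| = 300 Pa / 327000 m = 9.17×10⁻⁴ Pa/m
Geostrophic speed: V_g = |∂P/∂n|/(fρ) = 9.17×10⁻⁴/(5.23×10⁻⁵ × 1.04) = 16.9 m/s
Around a low, centrifugal force acts outward with Coriolis, so pressure-gradient force balances both:
(1/ρ)|∂P/∂n| = fV + V²/R  →  V² + fR·V − fR·V_g = 0
With fR = 5.23×10⁻⁵ × 1544×10³ m = 80.7 m/s:
V = [−fR + √((fR)² + 4 fR V_g)]/2 = [−80.7 + √(80.7² + 4×80.7×16.9)]/2 = 14.3 m/s
Subgeostrophic (V < V_g = 16.9 m/s), as expected around a low.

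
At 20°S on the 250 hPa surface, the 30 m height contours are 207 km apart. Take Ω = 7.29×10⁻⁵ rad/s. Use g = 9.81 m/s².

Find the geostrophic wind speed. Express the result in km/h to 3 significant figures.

103 km/h

Coriolis parameter at 20°S:
f = 2Ω sin φ = 2 × 7.29×10⁻⁵ × sin 20° = 4.99×10⁻⁵ s⁻¹
Height gradient: |∂Z/∂n| = 30 m / 207000 m = 1.45×10⁻⁴
On a pressure surface, geostrophic balance gives V_g = (g/f)|∂Z/∂n|:
V_g = 9.81 × 1.45×10⁻⁴ / 4.99×10⁻⁵ = 28.5 m/s
Converting: 28.5 m/s × 3.6 = 103 km/h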